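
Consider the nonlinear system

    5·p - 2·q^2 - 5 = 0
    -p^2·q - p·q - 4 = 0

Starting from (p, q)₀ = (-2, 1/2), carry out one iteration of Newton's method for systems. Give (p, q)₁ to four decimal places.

(1.0000, 0.2500)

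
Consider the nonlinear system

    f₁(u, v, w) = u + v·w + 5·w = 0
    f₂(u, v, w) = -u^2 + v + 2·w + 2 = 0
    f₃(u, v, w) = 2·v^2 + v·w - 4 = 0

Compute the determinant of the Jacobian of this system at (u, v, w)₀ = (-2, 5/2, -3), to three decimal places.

228.500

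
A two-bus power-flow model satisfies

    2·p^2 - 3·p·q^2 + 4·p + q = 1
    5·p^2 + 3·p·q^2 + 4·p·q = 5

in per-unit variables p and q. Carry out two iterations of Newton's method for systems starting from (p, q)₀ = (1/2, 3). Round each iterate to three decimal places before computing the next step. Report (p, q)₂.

(0.361, 1.357)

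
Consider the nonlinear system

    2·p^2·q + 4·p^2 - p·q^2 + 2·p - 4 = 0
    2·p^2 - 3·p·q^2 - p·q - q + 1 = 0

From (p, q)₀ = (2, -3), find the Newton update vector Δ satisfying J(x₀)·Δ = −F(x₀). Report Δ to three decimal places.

(-0.789, 0.709)

At (2, -3): F = (-26.000, -36.000).
Jacobian J = [[4·p·q + 8·p - q^2 + 2, 2·p^2 - 2·p·q], [4·p - 3·q^2 - q, -6·p·q - p - 1]].
At the point, J = [[-15.000, 20.000], [-16.000, 33.000]] (det J = -175.000).
Solving J·Δ = −F gives Δ = (-0.789, 0.709).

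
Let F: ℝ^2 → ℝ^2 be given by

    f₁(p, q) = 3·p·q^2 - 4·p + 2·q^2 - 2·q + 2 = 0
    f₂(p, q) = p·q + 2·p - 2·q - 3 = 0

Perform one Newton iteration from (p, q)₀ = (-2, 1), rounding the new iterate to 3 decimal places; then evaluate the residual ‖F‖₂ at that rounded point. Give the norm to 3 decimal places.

0.664

At (-2, 1): F = (4.000, -11.000).
Jacobian J = [[3·q^2 - 4, 6·p·q + 4·q - 2], [q + 2, p - 2]].
At the point, J = [[-1.000, -10.000], [3.000, -4.000]] (det J = 34.000).
Solving J·Δ = −F gives Δ = (3.706, 0.029).
Then the next iterate is (p, q)₁ = (1.706, 1.029).
Re-evaluating at (1.706, 1.029): F = (0.65483, 0.10947), so ‖F‖₂ = 0.664.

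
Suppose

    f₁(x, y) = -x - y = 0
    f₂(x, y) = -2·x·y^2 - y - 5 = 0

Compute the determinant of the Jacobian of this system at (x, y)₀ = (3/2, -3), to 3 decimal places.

-35.000

J = [[-1, -1], [-2·y^2, -4·x·y - 1]].
At the point, J = [[-1.000, -1.000], [-18.000, 17.000]].
det J = -35.000.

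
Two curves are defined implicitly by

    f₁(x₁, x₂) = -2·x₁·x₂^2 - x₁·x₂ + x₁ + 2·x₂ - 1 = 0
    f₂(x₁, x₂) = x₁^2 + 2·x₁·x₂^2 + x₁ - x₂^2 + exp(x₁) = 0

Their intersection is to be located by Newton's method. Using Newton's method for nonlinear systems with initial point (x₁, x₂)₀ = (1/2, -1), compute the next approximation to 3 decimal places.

(0.075, -0.143)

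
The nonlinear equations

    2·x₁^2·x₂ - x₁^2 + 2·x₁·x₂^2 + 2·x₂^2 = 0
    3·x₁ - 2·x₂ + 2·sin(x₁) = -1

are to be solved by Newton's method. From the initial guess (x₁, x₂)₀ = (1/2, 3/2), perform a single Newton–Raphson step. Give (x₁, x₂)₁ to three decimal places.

(0.176, 0.959)

At (1/2, 3/2): F = (7.250, 0.45885).
Jacobian J = [[4·x₁·x₂ - 2·x₁ + 2·x₂^2, 2·x₁^2 + 4·x₁·x₂ + 4·x₂], [2·cos(x₁) + 3, -2]].
At the point, J = [[6.500, 9.500], [4.75517, -2.000]] (det J = -58.17407).
Solving J·Δ = −F gives Δ = (-0.324, -0.541).
Then the next iterate is (x₁, x₂)₁ = (0.176, 0.959).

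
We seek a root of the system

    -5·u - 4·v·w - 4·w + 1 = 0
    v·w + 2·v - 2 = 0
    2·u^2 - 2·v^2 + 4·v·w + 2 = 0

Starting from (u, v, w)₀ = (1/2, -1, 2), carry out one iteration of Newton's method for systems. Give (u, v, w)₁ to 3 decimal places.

At (1/2, -1, 2): F = (-1.500, -6.000, -7.500).
Jacobian J = [[-5, -4·w, -4·v - 4], [0, w + 2, v], [4·u, -4·v + 4·w, 4·v]].
At the point, J = [[-5.000, -8.000, 0.000], [0.000, 4.000, -1.000], [2.000, 12.000, -4.000]] (det J = 36.000).
Solving J·Δ = −F gives Δ = (-3.833, 2.208, 2.833).
Then the next iterate is (u, v, w)₁ = (-3.333, 1.208, 4.833).

(-3.333, 1.208, 4.833)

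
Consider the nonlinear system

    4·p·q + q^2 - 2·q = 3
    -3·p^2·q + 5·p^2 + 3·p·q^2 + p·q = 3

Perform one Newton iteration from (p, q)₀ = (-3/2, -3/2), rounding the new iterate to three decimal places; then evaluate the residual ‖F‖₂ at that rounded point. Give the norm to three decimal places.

At (-3/2, -3/2): F = (11.250, 10.500).
Jacobian J = [[4·q, 4·p + 2·q - 2], [-6·p·q + 10·p + 3·q^2 + q, -3·p^2 + 6·p·q + p]].
At the point, J = [[-6.000, -11.000], [-23.250, 5.250]] (det J = -287.250).
Solving J·Δ = −F gives Δ = (0.608, 0.691).
Then the next iterate is (p, q)₁ = (-0.892, -0.809).
Re-evaluating at (-0.892, -0.809): F = (2.15899, 1.87963), so ‖F‖₂ = 2.863.

2.863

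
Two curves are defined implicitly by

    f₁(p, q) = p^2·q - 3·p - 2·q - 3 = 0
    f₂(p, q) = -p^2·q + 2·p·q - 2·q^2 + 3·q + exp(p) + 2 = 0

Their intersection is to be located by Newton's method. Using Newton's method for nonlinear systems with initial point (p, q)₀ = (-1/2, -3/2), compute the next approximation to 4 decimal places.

(-0.4560, -0.8949)

At (-1/2, -3/2): F = (1.1250, -4.518469).
Jacobian J = [[2·p·q - 3, p^2 - 2], [-2·p·q + 2·q + exp(p), -p^2 + 2·p - 4·q + 3]].
At the point, J = [[-1.5000, -1.7500], [-3.893469, 7.7500]] (det J = -18.438571).
Solving J·Δ = −F gives Δ = (0.0440, 0.6051).
Then the next iterate is (p, q)₁ = (-0.4560, -0.8949).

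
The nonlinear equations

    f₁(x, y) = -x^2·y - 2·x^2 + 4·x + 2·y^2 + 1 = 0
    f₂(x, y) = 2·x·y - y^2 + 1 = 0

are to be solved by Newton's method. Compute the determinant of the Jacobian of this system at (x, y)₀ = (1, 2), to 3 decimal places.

-20.000

J = [[-2·x·y - 4·x + 4, -x^2 + 4·y], [2·y, 2·x - 2·y]].
At the point, J = [[-4.000, 7.000], [4.000, -2.000]].
det J = -20.000.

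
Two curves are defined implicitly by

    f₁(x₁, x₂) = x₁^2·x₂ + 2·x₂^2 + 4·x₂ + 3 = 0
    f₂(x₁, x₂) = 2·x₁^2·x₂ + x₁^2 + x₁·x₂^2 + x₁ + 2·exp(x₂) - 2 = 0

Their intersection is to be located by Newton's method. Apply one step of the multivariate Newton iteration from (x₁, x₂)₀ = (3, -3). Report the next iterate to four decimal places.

At (3, -3): F = (-18.0000, -16.900426).
Jacobian J = [[2·x₁·x₂, x₁^2 + 4·x₂ + 4], [4·x₁·x₂ + 2·x₁ + x₂^2 + 1, 2·x₁^2 + 2·x₁·x₂ + 2·exp(x₂)]].
At the point, J = [[-18.0000, 1.0000], [-20.0000, 0.099574]] (det J = 18.207666).
Solving J·Δ = −F gives Δ = (-0.8298, 3.0642).
Then the next iterate is (x₁, x₂)₁ = (2.1702, 0.0642).

(2.1702, 0.0642)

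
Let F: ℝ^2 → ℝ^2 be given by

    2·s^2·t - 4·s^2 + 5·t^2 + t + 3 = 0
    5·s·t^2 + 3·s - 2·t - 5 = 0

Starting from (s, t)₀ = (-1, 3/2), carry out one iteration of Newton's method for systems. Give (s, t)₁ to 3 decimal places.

At (-1, 3/2): F = (14.750, -22.250).
Jacobian J = [[4·s·t - 8·s, 2·s^2 + 10·t + 1], [5·t^2 + 3, 10·s·t - 2]].
At the point, J = [[2.000, 18.000], [14.250, -17.000]] (det J = -290.500).
Solving J·Δ = −F gives Δ = (0.515, -0.877).
Then the next iterate is (s, t)₁ = (-0.485, 0.623).

(-0.485, 0.623)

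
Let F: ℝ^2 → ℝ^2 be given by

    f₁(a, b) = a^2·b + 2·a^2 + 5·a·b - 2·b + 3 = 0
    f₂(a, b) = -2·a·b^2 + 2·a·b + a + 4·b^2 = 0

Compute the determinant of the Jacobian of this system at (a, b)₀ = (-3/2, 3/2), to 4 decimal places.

-57.6250

J = [[2·a·b + 4·a + 5·b, a^2 + 5·a - 2], [-2·b^2 + 2·b + 1, -4·a·b + 2·a + 8·b]].
At the point, J = [[-3.0000, -7.2500], [-0.5000, 18.0000]].
det J = -57.6250.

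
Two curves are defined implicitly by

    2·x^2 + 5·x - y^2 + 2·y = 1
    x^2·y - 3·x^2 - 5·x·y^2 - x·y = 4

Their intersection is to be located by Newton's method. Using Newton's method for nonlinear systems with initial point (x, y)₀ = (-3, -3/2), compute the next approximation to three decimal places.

(-4.268, -2.625)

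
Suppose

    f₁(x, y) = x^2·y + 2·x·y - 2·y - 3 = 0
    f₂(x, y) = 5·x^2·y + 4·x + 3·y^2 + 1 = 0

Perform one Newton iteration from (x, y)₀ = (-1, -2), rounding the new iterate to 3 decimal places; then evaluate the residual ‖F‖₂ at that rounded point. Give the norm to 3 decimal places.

0.899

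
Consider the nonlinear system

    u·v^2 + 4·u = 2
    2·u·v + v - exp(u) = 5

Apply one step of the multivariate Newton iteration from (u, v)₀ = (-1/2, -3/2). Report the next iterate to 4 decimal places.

(-2.0545, 8.3940)

At (-1/2, -3/2): F = (-5.1250, -5.606531).
Jacobian J = [[v^2 + 4, 2·u·v], [2·v - exp(u), 2·u + 1]].
At the point, J = [[6.2500, 1.5000], [-3.606531, 0.0000]] (det J = 5.409796).
Solving J·Δ = −F gives Δ = (-1.5545, 9.8940).
Then the next iterate is (u, v)₁ = (-2.0545, 8.3940).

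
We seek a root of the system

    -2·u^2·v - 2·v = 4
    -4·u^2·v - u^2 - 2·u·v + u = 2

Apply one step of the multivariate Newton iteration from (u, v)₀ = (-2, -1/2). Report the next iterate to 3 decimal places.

At (-2, -1/2): F = (1.000, -2.000).
Jacobian J = [[-4·u·v, -2·u^2 - 2], [-8·u·v - 2·u - 2·v + 1, -4·u^2 - 2·u]].
At the point, J = [[-4.000, -10.000], [-2.000, -12.000]] (det J = 28.000).
Solving J·Δ = −F gives Δ = (1.143, -0.357).
Then the next iterate is (u, v)₁ = (-0.857, -0.857).

(-0.857, -0.857)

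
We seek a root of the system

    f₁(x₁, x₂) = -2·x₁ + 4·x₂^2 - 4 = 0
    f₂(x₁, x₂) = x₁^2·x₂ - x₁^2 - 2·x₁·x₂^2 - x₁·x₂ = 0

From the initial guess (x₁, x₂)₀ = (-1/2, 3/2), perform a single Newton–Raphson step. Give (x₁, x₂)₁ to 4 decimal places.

At (-1/2, 3/2): F = (6.0000, 3.1250).
Jacobian J = [[-2, 8·x₂], [2·x₁·x₂ - 2·x₁ - 2·x₂^2 - x₂, x₁^2 - 4·x₁·x₂ - x₁]].
At the point, J = [[-2.0000, 12.0000], [-6.5000, 3.7500]] (det J = 70.5000).
Solving J·Δ = −F gives Δ = (0.2128, -0.4645).
Then the next iterate is (x₁, x₂)₁ = (-0.2872, 1.0355).

(-0.2872, 1.0355)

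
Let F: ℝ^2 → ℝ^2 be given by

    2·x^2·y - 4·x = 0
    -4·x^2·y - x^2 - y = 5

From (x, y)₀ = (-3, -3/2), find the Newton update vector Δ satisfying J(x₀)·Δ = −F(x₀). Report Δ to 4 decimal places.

(8.7273, -5.9545)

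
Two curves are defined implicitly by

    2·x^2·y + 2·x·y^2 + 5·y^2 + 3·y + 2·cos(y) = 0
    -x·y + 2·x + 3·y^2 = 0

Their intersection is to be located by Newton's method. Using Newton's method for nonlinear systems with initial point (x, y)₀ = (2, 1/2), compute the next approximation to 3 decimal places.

(-0.573, 0.609)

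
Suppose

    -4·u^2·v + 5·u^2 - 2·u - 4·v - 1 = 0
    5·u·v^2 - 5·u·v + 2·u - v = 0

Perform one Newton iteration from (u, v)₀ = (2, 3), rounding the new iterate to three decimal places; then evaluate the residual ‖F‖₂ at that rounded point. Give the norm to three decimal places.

21.912

At (2, 3): F = (-45.000, 61.000).
Jacobian J = [[-8·u·v + 10·u - 2, -4·u^2 - 4], [5·v^2 - 5·v + 2, 10·u·v - 5·u - 1]].
At the point, J = [[-30.000, -20.000], [32.000, 49.000]] (det J = -830.000).
Solving J·Δ = −F gives Δ = (-1.187, -0.470).
Then the next iterate is (u, v)₁ = (0.813, 2.530).
Re-evaluating at (0.813, 2.530): F = (-16.13016, 14.83121), so ‖F‖₂ = 21.912.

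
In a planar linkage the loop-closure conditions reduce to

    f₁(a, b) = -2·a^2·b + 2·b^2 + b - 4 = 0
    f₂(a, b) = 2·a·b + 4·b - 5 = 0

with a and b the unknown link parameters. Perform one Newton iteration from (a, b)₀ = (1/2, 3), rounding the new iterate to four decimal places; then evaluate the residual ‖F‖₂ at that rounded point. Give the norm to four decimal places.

2.6485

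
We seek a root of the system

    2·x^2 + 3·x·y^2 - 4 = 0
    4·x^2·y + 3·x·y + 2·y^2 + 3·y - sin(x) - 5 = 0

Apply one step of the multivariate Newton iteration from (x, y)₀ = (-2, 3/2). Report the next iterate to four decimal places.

(-1.5157, 0.9386)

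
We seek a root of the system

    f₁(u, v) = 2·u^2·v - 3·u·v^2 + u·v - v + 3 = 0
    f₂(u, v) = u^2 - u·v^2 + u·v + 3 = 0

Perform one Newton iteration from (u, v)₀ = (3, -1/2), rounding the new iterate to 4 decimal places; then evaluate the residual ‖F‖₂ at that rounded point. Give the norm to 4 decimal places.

3.4107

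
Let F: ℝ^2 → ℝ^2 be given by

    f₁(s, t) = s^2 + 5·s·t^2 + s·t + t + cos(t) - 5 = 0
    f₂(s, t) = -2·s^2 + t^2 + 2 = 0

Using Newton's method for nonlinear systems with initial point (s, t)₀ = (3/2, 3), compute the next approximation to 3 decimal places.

At (3/2, 3): F = (71.26001, 6.500).
Jacobian J = [[2·s + 5·t^2 + t, 10·s·t + s - sin(t) + 1], [-4·s, 2·t]].
At the point, J = [[51.000, 47.35888], [-6.000, 6.000]] (det J = 590.15328).
Solving J·Δ = −F gives Δ = (-0.203, -1.286).
Then the next iterate is (s, t)₁ = (1.297, 1.714).

(1.297, 1.714)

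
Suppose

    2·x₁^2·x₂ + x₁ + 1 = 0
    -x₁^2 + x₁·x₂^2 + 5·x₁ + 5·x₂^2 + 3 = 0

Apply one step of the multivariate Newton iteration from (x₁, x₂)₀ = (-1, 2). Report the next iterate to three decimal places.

(-0.716, 0.993)

At (-1, 2): F = (4.000, 13.000).
Jacobian J = [[4·x₁·x₂ + 1, 2·x₁^2], [-2·x₁ + x₂^2 + 5, 2·x₁·x₂ + 10·x₂]].
At the point, J = [[-7.000, 2.000], [11.000, 16.000]] (det J = -134.000).
Solving J·Δ = −F gives Δ = (0.284, -1.007).
Then the next iterate is (x₁, x₂)₁ = (-0.716, 0.993).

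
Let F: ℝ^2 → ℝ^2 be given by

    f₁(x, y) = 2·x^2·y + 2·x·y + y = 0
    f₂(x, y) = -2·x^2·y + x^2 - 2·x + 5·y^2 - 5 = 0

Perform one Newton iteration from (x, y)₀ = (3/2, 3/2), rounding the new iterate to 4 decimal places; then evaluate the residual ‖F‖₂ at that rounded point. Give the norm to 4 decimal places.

4.1635

At (3/2, 3/2): F = (12.7500, -1.2500).
Jacobian J = [[4·x·y + 2·y, 2·x^2 + 2·x + 1], [-4·x·y + 2·x - 2, -2·x^2 + 10·y]].
At the point, J = [[12.0000, 8.5000], [-8.0000, 10.5000]] (det J = 194.0000).
Solving J·Δ = −F gives Δ = (-0.7448, -0.4485).
Then the next iterate is (x, y)₁ = (0.7552, 1.0515).
Re-evaluating at (0.7552, 1.0515): F = (3.839083, -1.611209), so ‖F‖₂ = 4.1635.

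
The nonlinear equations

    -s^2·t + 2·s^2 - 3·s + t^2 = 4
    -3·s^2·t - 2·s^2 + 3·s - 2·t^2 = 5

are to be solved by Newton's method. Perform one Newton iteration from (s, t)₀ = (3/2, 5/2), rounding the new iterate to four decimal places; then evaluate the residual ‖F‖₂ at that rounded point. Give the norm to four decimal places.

At (3/2, 5/2): F = (-3.3750, -34.3750).
Jacobian J = [[-2·s·t + 4·s - 3, -s^2 + 2·t], [-6·s·t - 4·s + 3, -3·s^2 - 4·t]].
At the point, J = [[-4.5000, 2.7500], [-25.5000, -16.7500]] (det J = 145.5000).
Solving J·Δ = −F gives Δ = (-1.0382, -0.4716).
Then the next iterate is (s, t)₁ = (0.4618, 2.0284).
Re-evaluating at (0.4618, 2.0284): F = (-1.277050, -13.567657), so ‖F‖₂ = 13.6276.

13.6276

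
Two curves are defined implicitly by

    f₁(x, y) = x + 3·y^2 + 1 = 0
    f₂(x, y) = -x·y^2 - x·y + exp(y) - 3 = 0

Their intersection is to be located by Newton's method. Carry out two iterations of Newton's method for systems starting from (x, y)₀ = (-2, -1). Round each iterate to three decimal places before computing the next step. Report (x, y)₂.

(-10.387, -1.905)

At (-2, -1): F = (2.000, -2.63212).
Jacobian J = [[1, 6·y], [-y^2 - y, -2·x·y - x + exp(y)]].
At the point, J = [[1.000, -6.000], [0.000, -1.63212]] (det J = -1.63212).
Solving J·Δ = −F gives Δ = (-11.676, -1.613).
Then the next iterate is (x, y)₁ = (-13.676, -2.613).
Round to (-13.676, -2.613) and repeat: F = (7.80731, 54.71450), J = [[1.000, -15.678], [-4.21477, -57.72146]].
Δ = (3.289, 0.708), so (x, y)₂ = (-10.387, -1.905).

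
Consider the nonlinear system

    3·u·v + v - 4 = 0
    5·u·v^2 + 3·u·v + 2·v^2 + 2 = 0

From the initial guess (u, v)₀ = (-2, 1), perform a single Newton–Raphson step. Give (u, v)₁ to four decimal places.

(3.3077, 2.3846)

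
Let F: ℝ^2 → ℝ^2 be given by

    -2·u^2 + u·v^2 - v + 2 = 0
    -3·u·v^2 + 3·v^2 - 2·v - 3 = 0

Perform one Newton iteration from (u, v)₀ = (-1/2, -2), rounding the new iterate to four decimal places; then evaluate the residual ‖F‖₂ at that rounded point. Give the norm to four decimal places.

2.1358

At (-1/2, -2): F = (1.5000, 19.0000).
Jacobian J = [[-4·u + v^2, 2·u·v - 1], [-3·v^2, -6·u·v + 6·v - 2]].
At the point, J = [[6.0000, 1.0000], [-12.0000, -20.0000]] (det J = -108.0000).
Solving J·Δ = −F gives Δ = (-0.4537, 1.2222).
Then the next iterate is (u, v)₁ = (-0.9537, -0.7778).
Re-evaluating at (-0.9537, -0.7778): F = (0.381750, 2.101406), so ‖F‖₂ = 2.1358.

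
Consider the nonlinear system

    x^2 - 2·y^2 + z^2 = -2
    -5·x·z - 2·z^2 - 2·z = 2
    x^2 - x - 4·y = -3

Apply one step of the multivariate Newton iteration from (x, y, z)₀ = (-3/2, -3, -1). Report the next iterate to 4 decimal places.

At (-3/2, -3, -1): F = (-12.7500, -9.5000, 18.7500).
Jacobian J = [[2·x, -4·y, 2·z], [-5·z, 0, -5·x - 4·z - 2], [2·x - 1, -4, 0]].
At the point, J = [[-3.0000, 12.0000, -2.0000], [5.0000, 0.0000, 9.5000], [-4.0000, -4.0000, 0.0000]] (det J = -530.0000).
Solving J·Δ = −F gives Δ = (2.9755, 1.7120, -0.5660).
Then the next iterate is (x, y, z)₁ = (1.4755, -1.2880, -1.5660).

(1.4755, -1.2880, -1.5660)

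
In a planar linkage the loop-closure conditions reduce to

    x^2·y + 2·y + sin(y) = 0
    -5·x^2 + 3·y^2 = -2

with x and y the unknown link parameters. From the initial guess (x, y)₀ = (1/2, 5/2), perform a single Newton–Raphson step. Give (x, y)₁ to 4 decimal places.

At (1/2, 5/2): F = (6.223472, 19.5000).
Jacobian J = [[2·x·y, x^2 + cos(y) + 2], [-10·x, 6·y]].
At the point, J = [[2.5000, 1.448856], [-5.0000, 15.0000]] (det J = 44.744282).
Solving J·Δ = −F gives Δ = (-1.4549, -1.7850).
Then the next iterate is (x, y)₁ = (-0.9549, 0.7150).

(-0.9549, 0.7150)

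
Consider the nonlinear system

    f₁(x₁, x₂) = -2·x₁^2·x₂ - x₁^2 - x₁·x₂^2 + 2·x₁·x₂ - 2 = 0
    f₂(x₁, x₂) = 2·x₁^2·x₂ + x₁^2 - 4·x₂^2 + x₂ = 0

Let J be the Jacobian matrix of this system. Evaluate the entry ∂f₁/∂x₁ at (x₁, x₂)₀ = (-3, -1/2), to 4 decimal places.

-1.2500

∂f₁/∂x₁ = -4·x₁·x₂ - 2·x₁ - x₂^2 + 2·x₂.
At (-3, -1/2) this is -1.2500.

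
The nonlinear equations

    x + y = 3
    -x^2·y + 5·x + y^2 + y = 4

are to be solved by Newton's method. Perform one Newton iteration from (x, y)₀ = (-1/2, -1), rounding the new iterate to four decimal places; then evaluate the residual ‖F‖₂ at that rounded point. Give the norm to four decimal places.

At (-1/2, -1): F = (-4.5000, -6.2500).
Jacobian J = [[1, 1], [-2·x·y + 5, -x^2 + 2·y + 1]].
At the point, J = [[1.0000, 1.0000], [4.0000, -1.2500]] (det J = -5.2500).
Solving J·Δ = −F gives Δ = (2.2619, 2.2381).
Then the next iterate is (x, y)₁ = (1.7619, 1.2381).
Re-evaluating at (1.7619, 1.2381): F = (0.0000, 3.737068), so ‖F‖₂ = 3.7371.

3.7371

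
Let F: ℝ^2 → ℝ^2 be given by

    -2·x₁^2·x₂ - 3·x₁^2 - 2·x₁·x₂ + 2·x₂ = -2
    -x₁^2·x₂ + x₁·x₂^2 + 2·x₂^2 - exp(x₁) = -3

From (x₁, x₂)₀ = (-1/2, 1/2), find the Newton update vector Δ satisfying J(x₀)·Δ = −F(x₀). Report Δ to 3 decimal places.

At (-1/2, 1/2): F = (2.500, 2.64347).
Jacobian J = [[-4·x₁·x₂ - 6·x₁ - 2·x₂, -2·x₁^2 - 2·x₁ + 2], [-2·x₁·x₂ + x₂^2 - exp(x₁), -x₁^2 + 2·x₁·x₂ + 4·x₂]].
At the point, J = [[3.000, 2.500], [0.14347, 1.250]] (det J = 3.39133).
Solving J·Δ = −F gives Δ = (1.027, -2.233).

(1.027, -2.233)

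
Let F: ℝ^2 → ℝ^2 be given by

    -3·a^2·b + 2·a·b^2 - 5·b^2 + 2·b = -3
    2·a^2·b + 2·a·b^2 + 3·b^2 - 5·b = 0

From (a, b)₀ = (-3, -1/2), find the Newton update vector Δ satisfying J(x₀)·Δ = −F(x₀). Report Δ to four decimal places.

At (-3, -1/2): F = (12.7500, -7.2500).
Jacobian J = [[-6·a·b + 2·b^2, -3·a^2 + 4·a·b - 10·b + 2], [4·a·b + 2·b^2, 2·a^2 + 4·a·b + 6·b - 5]].
At the point, J = [[-8.5000, -14.0000], [6.5000, 16.0000]] (det J = -45.0000).
Solving J·Δ = −F gives Δ = (2.2778, -0.4722).

(2.2778, -0.4722)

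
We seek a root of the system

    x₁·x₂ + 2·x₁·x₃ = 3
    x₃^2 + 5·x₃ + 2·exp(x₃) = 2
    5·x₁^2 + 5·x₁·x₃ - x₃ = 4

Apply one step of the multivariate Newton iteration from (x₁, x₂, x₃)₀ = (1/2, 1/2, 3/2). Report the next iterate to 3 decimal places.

At (1/2, 1/2, 3/2): F = (-1.250, 16.71338, -0.500).
Jacobian J = [[x₂ + 2·x₃, x₁, 2·x₁], [0, 0, 2·x₃ + 2·exp(x₃) + 5], [10·x₁ + 5·x₃, 0, 5·x₁ - 1]].
At the point, J = [[3.500, 0.500, 1.000], [0.000, 0.000, 16.96338], [12.500, 0.000, 1.500]] (det J = 106.02111).
Solving J·Δ = −F gives Δ = (0.158, 3.363, -0.985).
Then the next iterate is (x₁, x₂, x₃)₁ = (0.658, 3.863, 0.515).

(0.658, 3.863, 0.515)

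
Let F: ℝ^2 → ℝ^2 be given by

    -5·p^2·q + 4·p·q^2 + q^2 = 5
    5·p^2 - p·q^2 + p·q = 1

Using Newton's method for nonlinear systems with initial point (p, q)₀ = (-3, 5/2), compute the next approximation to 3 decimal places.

(-1.487, 2.150)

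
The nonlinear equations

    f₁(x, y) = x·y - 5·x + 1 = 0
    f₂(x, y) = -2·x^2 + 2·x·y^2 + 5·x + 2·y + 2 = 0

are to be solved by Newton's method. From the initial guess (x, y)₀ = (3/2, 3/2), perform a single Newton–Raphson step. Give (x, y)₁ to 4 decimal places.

(-0.0743, 0.6600)

At (3/2, 3/2): F = (-4.2500, 14.7500).
Jacobian J = [[y - 5, x], [-4·x + 2·y^2 + 5, 4·x·y + 2]].
At the point, J = [[-3.5000, 1.5000], [3.5000, 11.0000]] (det J = -43.7500).
Solving J·Δ = −F gives Δ = (-1.5743, -0.8400).
Then the next iterate is (x, y)₁ = (-0.0743, 0.6600).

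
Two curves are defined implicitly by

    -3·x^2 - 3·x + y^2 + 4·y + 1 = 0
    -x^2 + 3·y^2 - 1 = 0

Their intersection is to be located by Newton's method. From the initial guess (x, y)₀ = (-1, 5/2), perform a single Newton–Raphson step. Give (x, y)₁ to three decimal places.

(-5.000, 1.917)

At (-1, 5/2): F = (17.250, 16.750).
Jacobian J = [[-6·x - 3, 2·y + 4], [-2·x, 6·y]].
At the point, J = [[3.000, 9.000], [2.000, 15.000]] (det J = 27.000).
Solving J·Δ = −F gives Δ = (-4.000, -0.583).
Then the next iterate is (x, y)₁ = (-5.000, 1.917).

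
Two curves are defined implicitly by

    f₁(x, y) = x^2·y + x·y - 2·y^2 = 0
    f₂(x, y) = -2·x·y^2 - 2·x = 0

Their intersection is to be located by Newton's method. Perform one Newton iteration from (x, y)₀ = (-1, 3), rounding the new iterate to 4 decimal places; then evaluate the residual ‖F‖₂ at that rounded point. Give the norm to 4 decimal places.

7.3468

At (-1, 3): F = (-18.0000, 20.0000).
Jacobian J = [[2·x·y + y, x^2 + x - 4·y], [-2·y^2 - 2, -4·x·y]].
At the point, J = [[-3.0000, -12.0000], [-20.0000, 12.0000]] (det J = -276.0000).
Solving J·Δ = −F gives Δ = (0.0870, -1.5217).
Then the next iterate is (x, y)₁ = (-0.9130, 1.4783).
Re-evaluating at (-0.9130, 1.4783): F = (-4.488165, 5.816487), so ‖F‖₂ = 7.3468.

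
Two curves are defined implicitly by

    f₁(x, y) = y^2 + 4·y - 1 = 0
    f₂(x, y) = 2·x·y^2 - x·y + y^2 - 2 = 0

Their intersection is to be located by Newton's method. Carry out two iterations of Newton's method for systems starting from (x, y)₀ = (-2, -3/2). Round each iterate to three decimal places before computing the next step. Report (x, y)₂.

(-12.320, 1.101)

At (-2, -3/2): F = (-4.750, -11.750).
Jacobian J = [[0, 2·y + 4], [2·y^2 - y, 4·x·y - x + 2·y]].
At the point, J = [[0.000, 1.000], [6.000, 11.000]] (det J = -6.000).
Solving J·Δ = −F gives Δ = (-6.750, 4.750).
Then the next iterate is (x, y)₁ = (-8.750, 3.250).
Round to (-8.750, 3.250) and repeat: F = (22.56250, -147.84375), J = [[0.000, 10.500], [17.875, -98.500]].
Δ = (-3.570, -2.149), so (x, y)₂ = (-12.320, 1.101).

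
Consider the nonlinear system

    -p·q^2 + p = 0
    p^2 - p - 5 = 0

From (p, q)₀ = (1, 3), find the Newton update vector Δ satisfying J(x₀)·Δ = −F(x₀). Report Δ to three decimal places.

(5.000, -8.000)

At (1, 3): F = (-8.000, -5.000).
Jacobian J = [[-q^2 + 1, -2·p·q], [2·p - 1, 0]].
At the point, J = [[-8.000, -6.000], [1.000, 0.000]] (det J = 6.000).
Solving J·Δ = −F gives Δ = (5.000, -8.000).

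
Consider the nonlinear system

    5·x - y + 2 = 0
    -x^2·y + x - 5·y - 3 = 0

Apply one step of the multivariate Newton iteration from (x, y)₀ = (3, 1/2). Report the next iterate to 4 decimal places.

(-0.3056, 0.4722)

At (3, 1/2): F = (16.5000, -7.0000).
Jacobian J = [[5, -1], [-2·x·y + 1, -x^2 - 5]].
At the point, J = [[5.0000, -1.0000], [-2.0000, -14.0000]] (det J = -72.0000).
Solving J·Δ = −F gives Δ = (-3.3056, -0.0278).
Then the next iterate is (x, y)₁ = (-0.3056, 0.4722).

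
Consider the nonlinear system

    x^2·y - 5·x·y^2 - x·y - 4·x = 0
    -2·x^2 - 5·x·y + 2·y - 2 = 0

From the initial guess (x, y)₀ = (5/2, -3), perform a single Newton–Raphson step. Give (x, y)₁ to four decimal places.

At (5/2, -3): F = (-133.7500, 17.0000).
Jacobian J = [[2·x·y - 5·y^2 - y - 4, x^2 - 10·x·y - x], [-4·x - 5·y, -5·x + 2]].
At the point, J = [[-61.0000, 78.7500], [5.0000, -10.5000]] (det J = 246.7500).
Solving J·Δ = −F gives Δ = (-0.2660, 1.4924).
Then the next iterate is (x, y)₁ = (2.2340, -1.5076).

(2.2340, -1.5076)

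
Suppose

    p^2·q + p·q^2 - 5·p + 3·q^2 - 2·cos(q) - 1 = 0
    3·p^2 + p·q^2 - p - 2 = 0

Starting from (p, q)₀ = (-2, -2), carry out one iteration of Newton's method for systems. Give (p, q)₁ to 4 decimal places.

At (-2, -2): F = (5.832294, 4.0000).
Jacobian J = [[2·p·q + q^2 - 5, p^2 + 2·p·q + 6·q + 2·sin(q)], [6·p + q^2 - 1, 2·p·q]].
At the point, J = [[7.0000, -1.818595], [-9.0000, 8.0000]] (det J = 39.632646).
Solving J·Δ = −F gives Δ = (-1.3608, -2.0309).
Then the next iterate is (p, q)₁ = (-3.3608, -4.0309).

(-3.3608, -4.0309)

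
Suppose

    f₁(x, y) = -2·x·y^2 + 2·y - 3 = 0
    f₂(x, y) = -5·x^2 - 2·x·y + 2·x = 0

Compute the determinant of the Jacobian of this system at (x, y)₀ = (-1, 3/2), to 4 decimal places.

-81.0000

J = [[-2·y^2, -4·x·y + 2], [-10·x - 2·y + 2, -2·x]].
At the point, J = [[-4.5000, 8.0000], [9.0000, 2.0000]].
det J = -81.0000.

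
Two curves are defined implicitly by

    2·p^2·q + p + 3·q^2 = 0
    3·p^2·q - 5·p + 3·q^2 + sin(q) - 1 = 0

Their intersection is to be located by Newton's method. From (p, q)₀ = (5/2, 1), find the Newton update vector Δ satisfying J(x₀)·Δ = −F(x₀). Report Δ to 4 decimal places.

At (5/2, 1): F = (18.0000, 9.091471).
Jacobian J = [[4·p·q + 1, 2·p^2 + 6·q], [6·p·q - 5, 3·p^2 + 6·q + cos(q)]].
At the point, J = [[11.0000, 18.5000], [10.0000, 25.290302]] (det J = 93.193325).
Solving J·Δ = −F gives Δ = (-3.0800, 0.8584).

(-3.0800, 0.8584)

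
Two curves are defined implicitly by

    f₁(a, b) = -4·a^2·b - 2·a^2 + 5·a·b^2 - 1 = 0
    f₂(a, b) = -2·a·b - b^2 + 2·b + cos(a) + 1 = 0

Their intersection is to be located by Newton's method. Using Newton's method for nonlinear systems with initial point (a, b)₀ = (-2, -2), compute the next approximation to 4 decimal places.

(-0.7328, -1.0805)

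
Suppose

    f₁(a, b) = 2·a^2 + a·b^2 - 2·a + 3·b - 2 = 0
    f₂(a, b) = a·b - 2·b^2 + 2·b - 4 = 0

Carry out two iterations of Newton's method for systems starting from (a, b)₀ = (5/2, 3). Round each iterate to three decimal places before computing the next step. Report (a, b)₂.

(1.812, 0.417)

At (5/2, 3): F = (37.000, -8.500).
Jacobian J = [[4·a + b^2 - 2, 2·a·b + 3], [b, a - 4·b + 2]].
At the point, J = [[17.000, 18.000], [3.000, -7.500]] (det J = -181.500).
Solving J·Δ = −F gives Δ = (-0.686, -1.408).
Then the next iterate is (a, b)₁ = (1.814, 1.592).
Round to (1.814, 1.592) and repeat: F = (10.32671, -2.99704), J = [[7.79046, 8.77578], [1.592, -2.554]].
Δ = (-0.002, -1.175), so (a, b)₂ = (1.812, 0.417).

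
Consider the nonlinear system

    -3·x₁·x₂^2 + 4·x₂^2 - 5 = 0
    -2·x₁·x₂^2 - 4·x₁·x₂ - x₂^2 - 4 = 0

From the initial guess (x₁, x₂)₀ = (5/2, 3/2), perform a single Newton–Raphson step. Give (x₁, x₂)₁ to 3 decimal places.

At (5/2, 3/2): F = (-12.875, -32.500).
Jacobian J = [[-3·x₂^2, -6·x₁·x₂ + 8·x₂], [-2·x₂^2 - 4·x₂, -4·x₁·x₂ - 4·x₁ - 2·x₂]].
At the point, J = [[-6.750, -10.500], [-10.500, -28.000]] (det J = 78.750).
Solving J·Δ = −F gives Δ = (-0.244, -1.069).
Then the next iterate is (x₁, x₂)₁ = (2.256, 0.431).

(2.256, 0.431)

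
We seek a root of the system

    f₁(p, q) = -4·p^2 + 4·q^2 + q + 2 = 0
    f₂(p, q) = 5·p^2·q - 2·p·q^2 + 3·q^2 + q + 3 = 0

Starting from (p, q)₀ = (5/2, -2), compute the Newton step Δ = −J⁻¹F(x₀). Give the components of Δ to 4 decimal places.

(-0.8387, 0.5182)

At (5/2, -2): F = (-9.0000, -69.5000).
Jacobian J = [[-8·p, 8·q + 1], [10·p·q - 2·q^2, 5·p^2 - 4·p·q + 6·q + 1]].
At the point, J = [[-20.0000, -15.0000], [-58.0000, 40.2500]] (det J = -1675.0000).
Solving J·Δ = −F gives Δ = (-0.8387, 0.5182).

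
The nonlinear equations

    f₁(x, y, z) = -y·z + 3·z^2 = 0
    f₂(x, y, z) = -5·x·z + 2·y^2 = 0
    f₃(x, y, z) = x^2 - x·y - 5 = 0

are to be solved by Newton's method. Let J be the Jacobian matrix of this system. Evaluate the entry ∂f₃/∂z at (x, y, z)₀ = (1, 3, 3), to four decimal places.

0.0000

∂f₃/∂z = 0.
At (1, 3, 3) this is 0.0000.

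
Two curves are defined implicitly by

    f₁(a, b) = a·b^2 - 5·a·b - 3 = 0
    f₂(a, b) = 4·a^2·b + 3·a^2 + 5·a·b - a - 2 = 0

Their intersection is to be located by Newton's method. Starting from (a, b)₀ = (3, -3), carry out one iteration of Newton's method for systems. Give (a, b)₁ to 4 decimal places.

At (3, -3): F = (69.0000, -131.0000).
Jacobian J = [[b^2 - 5·b, 2·a·b - 5·a], [8·a·b + 6·a + 5·b - 1, 4·a^2 + 5·a]].
At the point, J = [[24.0000, -33.0000], [-70.0000, 51.0000]] (det J = -1086.0000).
Solving J·Δ = −F gives Δ = (-0.7403, 1.5525).
Then the next iterate is (a, b)₁ = (2.2597, -1.4475).

(2.2597, -1.4475)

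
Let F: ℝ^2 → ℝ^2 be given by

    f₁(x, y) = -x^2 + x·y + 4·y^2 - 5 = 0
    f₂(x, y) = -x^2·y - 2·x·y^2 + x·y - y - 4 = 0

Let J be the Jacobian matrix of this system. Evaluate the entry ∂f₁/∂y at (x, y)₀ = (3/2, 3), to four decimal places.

25.5000

∂f₁/∂y = x + 8·y.
At (3/2, 3) this is 25.5000.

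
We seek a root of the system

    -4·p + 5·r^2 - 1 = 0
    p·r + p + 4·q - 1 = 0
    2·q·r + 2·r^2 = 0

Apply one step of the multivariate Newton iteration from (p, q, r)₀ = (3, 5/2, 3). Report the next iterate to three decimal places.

At (3, 5/2, 3): F = (32.000, 21.000, 33.000).
Jacobian J = [[-4, 0, 10·r], [r + 1, 4, p], [0, 2·r, 2·q + 4·r]].
At the point, J = [[-4.000, 0.000, 30.000], [4.000, 4.000, 3.000], [0.000, 6.000, 17.000]] (det J = 520.000).
Solving J·Δ = −F gives Δ = (-2.731, -1.446, -1.431).
Then the next iterate is (p, q, r)₁ = (0.269, 1.054, 1.569).

(0.269, 1.054, 1.569)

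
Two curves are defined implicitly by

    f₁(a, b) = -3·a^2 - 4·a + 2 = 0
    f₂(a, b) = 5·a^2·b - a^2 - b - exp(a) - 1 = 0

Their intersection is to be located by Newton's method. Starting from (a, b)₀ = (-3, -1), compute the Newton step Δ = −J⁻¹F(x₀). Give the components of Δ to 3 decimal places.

(0.929, 0.470)

At (-3, -1): F = (-13.000, -54.04979).
Jacobian J = [[-6·a - 4, 0], [10·a·b - 2·a - exp(a), 5·a^2 - 1]].
At the point, J = [[14.000, 0.000], [35.95021, 44.000]] (det J = 616.000).
Solving J·Δ = −F gives Δ = (0.929, 0.470).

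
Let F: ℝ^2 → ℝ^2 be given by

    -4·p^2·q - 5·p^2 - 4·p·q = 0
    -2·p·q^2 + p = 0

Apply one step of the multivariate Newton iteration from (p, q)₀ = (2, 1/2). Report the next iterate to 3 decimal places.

At (2, 1/2): F = (-32.000, 1.000).
Jacobian J = [[-8·p·q - 10·p - 4·q, -4·p^2 - 4·p], [-2·q^2 + 1, -4·p·q]].
At the point, J = [[-30.000, -24.000], [0.500, -4.000]] (det J = 132.000).
Solving J·Δ = −F gives Δ = (-1.152, 0.106).
Then the next iterate is (p, q)₁ = (0.848, 0.606).

(0.848, 0.606)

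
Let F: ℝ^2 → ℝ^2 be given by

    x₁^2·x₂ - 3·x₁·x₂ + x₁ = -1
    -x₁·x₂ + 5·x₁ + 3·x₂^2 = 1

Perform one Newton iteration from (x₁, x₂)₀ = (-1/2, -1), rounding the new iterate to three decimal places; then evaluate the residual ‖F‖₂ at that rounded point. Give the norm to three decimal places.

0.108

At (-1/2, -1): F = (-1.250, -1.000).
Jacobian J = [[2·x₁·x₂ - 3·x₂ + 1, x₁^2 - 3·x₁], [-x₂ + 5, -x₁ + 6·x₂]].
At the point, J = [[5.000, 1.750], [6.000, -5.500]] (det J = -38.000).
Solving J·Δ = −F gives Δ = (0.227, 0.066).
Then the next iterate is (x₁, x₂)₁ = (-0.273, -0.934).
Re-evaluating at (-0.273, -0.934): F = (-0.10756, -0.00291), so ‖F‖₂ = 0.108.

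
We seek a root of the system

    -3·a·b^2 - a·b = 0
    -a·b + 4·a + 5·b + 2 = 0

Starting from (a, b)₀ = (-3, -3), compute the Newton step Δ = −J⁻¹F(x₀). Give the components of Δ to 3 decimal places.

(7.018, -1.891)

At (-3, -3): F = (72.000, -34.000).
Jacobian J = [[-3·b^2 - b, -6·a·b - a], [-b + 4, -a + 5]].
At the point, J = [[-24.000, -51.000], [7.000, 8.000]] (det J = 165.000).
Solving J·Δ = −F gives Δ = (7.018, -1.891).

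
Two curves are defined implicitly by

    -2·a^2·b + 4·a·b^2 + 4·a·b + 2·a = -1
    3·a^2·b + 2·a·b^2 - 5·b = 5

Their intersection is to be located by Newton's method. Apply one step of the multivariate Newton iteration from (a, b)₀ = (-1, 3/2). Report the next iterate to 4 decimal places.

(-1.2755, 0.0925)

At (-1, 3/2): F = (-19.0000, -12.5000).
Jacobian J = [[-4·a·b + 4·b^2 + 4·b + 2, -2·a^2 + 8·a·b + 4·a], [6·a·b + 2·b^2, 3·a^2 + 4·a·b - 5]].
At the point, J = [[23.0000, -18.0000], [-4.5000, -8.0000]] (det J = -265.0000).
Solving J·Δ = −F gives Δ = (-0.2755, -1.4075).
Then the next iterate is (a, b)₁ = (-1.2755, 0.0925).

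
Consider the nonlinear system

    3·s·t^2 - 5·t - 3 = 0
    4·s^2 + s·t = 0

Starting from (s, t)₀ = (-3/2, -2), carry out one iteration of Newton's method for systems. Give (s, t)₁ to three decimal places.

At (-3/2, -2): F = (-11.000, 12.000).
Jacobian J = [[3·t^2, 6·s·t - 5], [8·s + t, s]].
At the point, J = [[12.000, 13.000], [-14.000, -1.500]] (det J = 164.000).
Solving J·Δ = −F gives Δ = (0.851, 0.061).
Then the next iterate is (s, t)₁ = (-0.649, -1.939).

(-0.649, -1.939)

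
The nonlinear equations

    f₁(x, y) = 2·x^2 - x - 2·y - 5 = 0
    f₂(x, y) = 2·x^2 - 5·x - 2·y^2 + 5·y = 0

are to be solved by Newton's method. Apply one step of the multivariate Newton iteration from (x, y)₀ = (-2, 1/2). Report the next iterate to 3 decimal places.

(-1.019, -1.915)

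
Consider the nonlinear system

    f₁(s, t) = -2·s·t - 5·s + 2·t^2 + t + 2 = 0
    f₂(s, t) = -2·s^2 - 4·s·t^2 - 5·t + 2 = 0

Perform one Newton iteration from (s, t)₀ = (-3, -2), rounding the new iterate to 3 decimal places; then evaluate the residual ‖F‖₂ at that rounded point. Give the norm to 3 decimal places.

At (-3, -2): F = (11.000, 42.000).
Jacobian J = [[-2·t - 5, -2·s + 4·t + 1], [-4·s - 4·t^2, -8·s·t - 5]].
At the point, J = [[-1.000, -1.000], [-4.000, -53.000]] (det J = 49.000).
Solving J·Δ = −F gives Δ = (11.041, -0.041).
Then the next iterate is (s, t)₁ = (8.041, -2.041).
Re-evaluating at (8.041, -2.041): F = (0.90872, -251.09533), so ‖F‖₂ = 251.097.

251.097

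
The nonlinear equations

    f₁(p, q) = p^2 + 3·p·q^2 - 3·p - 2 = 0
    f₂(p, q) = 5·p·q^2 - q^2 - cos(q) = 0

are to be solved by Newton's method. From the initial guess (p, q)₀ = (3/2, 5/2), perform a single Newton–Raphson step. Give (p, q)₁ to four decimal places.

(-0.2189, 2.8713)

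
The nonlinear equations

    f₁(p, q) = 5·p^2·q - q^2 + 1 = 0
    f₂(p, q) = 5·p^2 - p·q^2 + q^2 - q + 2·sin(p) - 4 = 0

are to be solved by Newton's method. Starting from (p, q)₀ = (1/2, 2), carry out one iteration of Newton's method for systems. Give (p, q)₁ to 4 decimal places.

(0.8087, 2.9407)

At (1/2, 2): F = (-0.5000, -1.791149).
Jacobian J = [[10·p·q, 5·p^2 - 2·q], [10·p - q^2 + 2·cos(p), -2·p·q + 2·q - 1]].
At the point, J = [[10.0000, -2.7500], [2.755165, 1.0000]] (det J = 17.576704).
Solving J·Δ = −F gives Δ = (0.3087, 0.9407).
Then the next iterate is (p, q)₁ = (0.8087, 2.9407).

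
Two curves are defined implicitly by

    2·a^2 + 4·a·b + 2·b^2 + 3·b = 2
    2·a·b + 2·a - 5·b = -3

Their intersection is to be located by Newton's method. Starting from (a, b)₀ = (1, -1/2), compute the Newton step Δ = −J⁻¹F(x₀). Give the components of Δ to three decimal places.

(-2.136, 1.455)

At (1, -1/2): F = (-3.000, 6.500).
Jacobian J = [[4·a + 4·b, 4·a + 4·b + 3], [2·b + 2, 2·a - 5]].
At the point, J = [[2.000, 5.000], [1.000, -3.000]] (det J = -11.000).
Solving J·Δ = −F gives Δ = (-2.136, 1.455).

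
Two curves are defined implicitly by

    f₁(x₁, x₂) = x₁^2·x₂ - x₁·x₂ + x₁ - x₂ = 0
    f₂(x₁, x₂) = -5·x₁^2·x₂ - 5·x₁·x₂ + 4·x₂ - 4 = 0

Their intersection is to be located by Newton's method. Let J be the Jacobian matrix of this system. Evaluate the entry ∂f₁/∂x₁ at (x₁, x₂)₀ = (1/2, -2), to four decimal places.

∂f₁/∂x₁ = 2·x₁·x₂ - x₂ + 1.
At (1/2, -2) this is 1.0000.

1.0000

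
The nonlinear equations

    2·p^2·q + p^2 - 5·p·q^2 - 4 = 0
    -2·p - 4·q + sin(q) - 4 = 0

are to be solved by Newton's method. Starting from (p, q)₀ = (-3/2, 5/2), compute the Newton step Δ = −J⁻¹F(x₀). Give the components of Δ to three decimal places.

(-0.519, -1.950)

At (-3/2, 5/2): F = (56.375, -10.40153).
Jacobian J = [[4·p·q + 2·p - 5·q^2, 2·p^2 - 10·p·q], [-2, cos(q) - 4]].
At the point, J = [[-49.250, 42.000], [-2.000, -4.80114]] (det J = 320.45632).
Solving J·Δ = −F gives Δ = (-0.519, -1.950).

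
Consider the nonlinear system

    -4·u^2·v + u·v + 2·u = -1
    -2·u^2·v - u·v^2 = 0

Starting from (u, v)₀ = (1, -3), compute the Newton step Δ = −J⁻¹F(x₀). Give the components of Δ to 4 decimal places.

At (1, -3): F = (12.0000, -3.0000).
Jacobian J = [[-8·u·v + v + 2, -4·u^2 + u], [-4·u·v - v^2, -2·u^2 - 2·u·v]].
At the point, J = [[23.0000, -3.0000], [3.0000, 4.0000]] (det J = 101.0000).
Solving J·Δ = −F gives Δ = (-0.3861, 1.0396).

(-0.3861, 1.0396)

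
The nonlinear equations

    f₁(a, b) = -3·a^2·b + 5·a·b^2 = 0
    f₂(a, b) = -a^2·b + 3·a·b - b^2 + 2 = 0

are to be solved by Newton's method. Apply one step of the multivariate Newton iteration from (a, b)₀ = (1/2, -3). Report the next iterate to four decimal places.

At (1/2, -3): F = (24.7500, -10.7500).
Jacobian J = [[-6·a·b + 5·b^2, -3·a^2 + 10·a·b], [-2·a·b + 3·b, -a^2 + 3·a - 2·b]].
At the point, J = [[54.0000, -15.7500], [-6.0000, 7.2500]] (det J = 297.0000).
Solving J·Δ = −F gives Δ = (-0.0341, 1.4545).
Then the next iterate is (a, b)₁ = (0.4659, -1.5455).

(0.4659, -1.5455)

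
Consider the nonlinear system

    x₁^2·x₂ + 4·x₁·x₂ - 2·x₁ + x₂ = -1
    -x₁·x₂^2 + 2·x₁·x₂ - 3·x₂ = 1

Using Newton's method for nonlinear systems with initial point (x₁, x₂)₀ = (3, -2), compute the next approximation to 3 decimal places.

At (3, -2): F = (-49.000, -19.000).
Jacobian J = [[2·x₁·x₂ + 4·x₂ - 2, x₁^2 + 4·x₁ + 1], [-x₂^2 + 2·x₂, -2·x₁·x₂ + 2·x₁ - 3]].
At the point, J = [[-22.000, 22.000], [-8.000, 15.000]] (det J = -154.000).
Solving J·Δ = −F gives Δ = (-2.058, 0.169).
Then the next iterate is (x₁, x₂)₁ = (0.942, -1.831).

(0.942, -1.831)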